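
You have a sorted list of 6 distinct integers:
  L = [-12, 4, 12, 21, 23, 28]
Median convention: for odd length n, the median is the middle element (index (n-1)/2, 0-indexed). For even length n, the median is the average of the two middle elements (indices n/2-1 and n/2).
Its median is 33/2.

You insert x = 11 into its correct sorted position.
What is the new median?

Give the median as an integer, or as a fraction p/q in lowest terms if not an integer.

Answer: 12

Derivation:
Old list (sorted, length 6): [-12, 4, 12, 21, 23, 28]
Old median = 33/2
Insert x = 11
Old length even (6). Middle pair: indices 2,3 = 12,21.
New length odd (7). New median = single middle element.
x = 11: 2 elements are < x, 4 elements are > x.
New sorted list: [-12, 4, 11, 12, 21, 23, 28]
New median = 12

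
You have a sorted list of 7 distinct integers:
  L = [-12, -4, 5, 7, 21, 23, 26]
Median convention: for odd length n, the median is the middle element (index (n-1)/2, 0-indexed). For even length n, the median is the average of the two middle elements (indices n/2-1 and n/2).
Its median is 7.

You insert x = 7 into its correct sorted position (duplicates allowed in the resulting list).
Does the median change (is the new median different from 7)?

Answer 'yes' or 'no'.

Old median = 7
Insert x = 7
New median = 7
Changed? no

Answer: no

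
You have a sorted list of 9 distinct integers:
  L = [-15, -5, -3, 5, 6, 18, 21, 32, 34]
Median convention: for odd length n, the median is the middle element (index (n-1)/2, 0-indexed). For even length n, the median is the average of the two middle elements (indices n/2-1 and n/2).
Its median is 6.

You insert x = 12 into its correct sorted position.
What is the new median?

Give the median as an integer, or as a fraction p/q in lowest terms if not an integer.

Answer: 9

Derivation:
Old list (sorted, length 9): [-15, -5, -3, 5, 6, 18, 21, 32, 34]
Old median = 6
Insert x = 12
Old length odd (9). Middle was index 4 = 6.
New length even (10). New median = avg of two middle elements.
x = 12: 5 elements are < x, 4 elements are > x.
New sorted list: [-15, -5, -3, 5, 6, 12, 18, 21, 32, 34]
New median = 9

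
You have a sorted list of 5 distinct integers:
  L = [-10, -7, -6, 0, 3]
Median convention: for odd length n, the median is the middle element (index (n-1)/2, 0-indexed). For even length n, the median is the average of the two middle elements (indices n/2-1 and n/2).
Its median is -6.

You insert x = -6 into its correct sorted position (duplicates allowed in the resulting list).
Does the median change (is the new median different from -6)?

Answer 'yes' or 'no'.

Old median = -6
Insert x = -6
New median = -6
Changed? no

Answer: no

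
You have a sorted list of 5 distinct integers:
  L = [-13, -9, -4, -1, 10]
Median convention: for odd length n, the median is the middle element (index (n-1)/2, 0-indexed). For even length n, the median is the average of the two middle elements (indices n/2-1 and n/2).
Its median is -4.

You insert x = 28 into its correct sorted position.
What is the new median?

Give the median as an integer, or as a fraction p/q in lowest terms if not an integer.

Answer: -5/2

Derivation:
Old list (sorted, length 5): [-13, -9, -4, -1, 10]
Old median = -4
Insert x = 28
Old length odd (5). Middle was index 2 = -4.
New length even (6). New median = avg of two middle elements.
x = 28: 5 elements are < x, 0 elements are > x.
New sorted list: [-13, -9, -4, -1, 10, 28]
New median = -5/2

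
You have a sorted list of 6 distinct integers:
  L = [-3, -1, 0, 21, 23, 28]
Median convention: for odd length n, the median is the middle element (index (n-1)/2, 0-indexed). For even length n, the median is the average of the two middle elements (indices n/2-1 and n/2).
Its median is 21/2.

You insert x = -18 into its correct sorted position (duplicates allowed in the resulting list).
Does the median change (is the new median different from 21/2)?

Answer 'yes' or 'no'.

Old median = 21/2
Insert x = -18
New median = 0
Changed? yes

Answer: yes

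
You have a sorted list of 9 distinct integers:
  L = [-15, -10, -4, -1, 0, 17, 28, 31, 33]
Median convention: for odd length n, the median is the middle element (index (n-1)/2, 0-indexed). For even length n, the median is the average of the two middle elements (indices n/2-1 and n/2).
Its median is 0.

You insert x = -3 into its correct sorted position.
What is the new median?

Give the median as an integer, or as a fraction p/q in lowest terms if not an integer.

Old list (sorted, length 9): [-15, -10, -4, -1, 0, 17, 28, 31, 33]
Old median = 0
Insert x = -3
Old length odd (9). Middle was index 4 = 0.
New length even (10). New median = avg of two middle elements.
x = -3: 3 elements are < x, 6 elements are > x.
New sorted list: [-15, -10, -4, -3, -1, 0, 17, 28, 31, 33]
New median = -1/2

Answer: -1/2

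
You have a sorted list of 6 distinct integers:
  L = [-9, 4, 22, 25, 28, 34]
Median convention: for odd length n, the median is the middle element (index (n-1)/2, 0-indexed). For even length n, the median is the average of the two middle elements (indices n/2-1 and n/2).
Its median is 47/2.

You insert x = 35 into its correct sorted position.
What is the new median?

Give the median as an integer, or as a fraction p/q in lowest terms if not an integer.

Answer: 25

Derivation:
Old list (sorted, length 6): [-9, 4, 22, 25, 28, 34]
Old median = 47/2
Insert x = 35
Old length even (6). Middle pair: indices 2,3 = 22,25.
New length odd (7). New median = single middle element.
x = 35: 6 elements are < x, 0 elements are > x.
New sorted list: [-9, 4, 22, 25, 28, 34, 35]
New median = 25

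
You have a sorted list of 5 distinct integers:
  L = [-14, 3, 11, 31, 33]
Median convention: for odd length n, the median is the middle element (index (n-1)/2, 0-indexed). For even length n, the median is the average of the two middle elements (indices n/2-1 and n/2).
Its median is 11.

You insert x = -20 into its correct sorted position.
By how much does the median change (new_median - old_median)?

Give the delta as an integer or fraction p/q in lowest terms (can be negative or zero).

Old median = 11
After inserting x = -20: new sorted = [-20, -14, 3, 11, 31, 33]
New median = 7
Delta = 7 - 11 = -4

Answer: -4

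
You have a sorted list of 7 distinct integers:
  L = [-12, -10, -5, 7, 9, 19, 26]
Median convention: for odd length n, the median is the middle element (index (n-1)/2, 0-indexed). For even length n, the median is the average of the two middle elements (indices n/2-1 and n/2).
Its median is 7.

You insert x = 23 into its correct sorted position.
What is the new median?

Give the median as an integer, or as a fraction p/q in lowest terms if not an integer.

Old list (sorted, length 7): [-12, -10, -5, 7, 9, 19, 26]
Old median = 7
Insert x = 23
Old length odd (7). Middle was index 3 = 7.
New length even (8). New median = avg of two middle elements.
x = 23: 6 elements are < x, 1 elements are > x.
New sorted list: [-12, -10, -5, 7, 9, 19, 23, 26]
New median = 8

Answer: 8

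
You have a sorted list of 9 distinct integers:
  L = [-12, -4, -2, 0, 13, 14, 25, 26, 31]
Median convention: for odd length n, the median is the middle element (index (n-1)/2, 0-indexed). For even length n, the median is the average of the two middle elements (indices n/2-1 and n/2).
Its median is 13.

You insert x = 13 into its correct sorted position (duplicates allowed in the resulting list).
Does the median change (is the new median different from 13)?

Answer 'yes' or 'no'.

Old median = 13
Insert x = 13
New median = 13
Changed? no

Answer: no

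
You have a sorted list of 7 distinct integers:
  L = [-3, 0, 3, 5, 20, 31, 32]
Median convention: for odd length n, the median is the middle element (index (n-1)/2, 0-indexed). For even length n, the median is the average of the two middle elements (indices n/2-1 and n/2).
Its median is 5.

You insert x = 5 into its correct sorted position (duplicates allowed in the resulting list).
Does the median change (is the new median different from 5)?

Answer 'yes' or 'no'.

Answer: no

Derivation:
Old median = 5
Insert x = 5
New median = 5
Changed? no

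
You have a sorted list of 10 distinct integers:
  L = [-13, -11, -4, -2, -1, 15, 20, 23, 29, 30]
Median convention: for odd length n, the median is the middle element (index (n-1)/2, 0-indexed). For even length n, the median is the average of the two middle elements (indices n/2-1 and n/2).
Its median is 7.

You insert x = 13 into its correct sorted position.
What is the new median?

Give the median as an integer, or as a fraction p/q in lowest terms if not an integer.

Old list (sorted, length 10): [-13, -11, -4, -2, -1, 15, 20, 23, 29, 30]
Old median = 7
Insert x = 13
Old length even (10). Middle pair: indices 4,5 = -1,15.
New length odd (11). New median = single middle element.
x = 13: 5 elements are < x, 5 elements are > x.
New sorted list: [-13, -11, -4, -2, -1, 13, 15, 20, 23, 29, 30]
New median = 13

Answer: 13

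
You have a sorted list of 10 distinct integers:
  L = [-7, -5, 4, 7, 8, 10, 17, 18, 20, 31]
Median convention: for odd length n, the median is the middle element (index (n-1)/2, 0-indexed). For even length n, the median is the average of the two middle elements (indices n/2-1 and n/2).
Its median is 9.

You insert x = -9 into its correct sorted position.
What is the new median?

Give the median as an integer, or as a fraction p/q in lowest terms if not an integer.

Old list (sorted, length 10): [-7, -5, 4, 7, 8, 10, 17, 18, 20, 31]
Old median = 9
Insert x = -9
Old length even (10). Middle pair: indices 4,5 = 8,10.
New length odd (11). New median = single middle element.
x = -9: 0 elements are < x, 10 elements are > x.
New sorted list: [-9, -7, -5, 4, 7, 8, 10, 17, 18, 20, 31]
New median = 8

Answer: 8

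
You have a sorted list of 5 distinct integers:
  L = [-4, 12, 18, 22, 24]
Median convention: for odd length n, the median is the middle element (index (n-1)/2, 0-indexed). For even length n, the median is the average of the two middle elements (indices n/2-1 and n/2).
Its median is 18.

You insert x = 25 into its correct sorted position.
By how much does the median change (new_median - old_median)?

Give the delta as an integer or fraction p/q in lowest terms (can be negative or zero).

Old median = 18
After inserting x = 25: new sorted = [-4, 12, 18, 22, 24, 25]
New median = 20
Delta = 20 - 18 = 2

Answer: 2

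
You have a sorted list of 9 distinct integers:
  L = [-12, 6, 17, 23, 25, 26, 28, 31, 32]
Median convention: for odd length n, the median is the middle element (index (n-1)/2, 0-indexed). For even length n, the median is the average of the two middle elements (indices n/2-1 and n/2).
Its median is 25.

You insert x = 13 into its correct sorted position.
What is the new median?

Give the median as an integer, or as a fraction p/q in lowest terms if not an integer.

Old list (sorted, length 9): [-12, 6, 17, 23, 25, 26, 28, 31, 32]
Old median = 25
Insert x = 13
Old length odd (9). Middle was index 4 = 25.
New length even (10). New median = avg of two middle elements.
x = 13: 2 elements are < x, 7 elements are > x.
New sorted list: [-12, 6, 13, 17, 23, 25, 26, 28, 31, 32]
New median = 24

Answer: 24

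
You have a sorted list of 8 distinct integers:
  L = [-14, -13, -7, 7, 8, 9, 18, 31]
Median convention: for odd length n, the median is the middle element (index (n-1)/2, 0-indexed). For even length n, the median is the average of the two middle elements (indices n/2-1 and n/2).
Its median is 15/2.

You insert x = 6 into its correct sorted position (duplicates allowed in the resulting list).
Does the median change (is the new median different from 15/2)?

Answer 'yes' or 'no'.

Old median = 15/2
Insert x = 6
New median = 7
Changed? yes

Answer: yes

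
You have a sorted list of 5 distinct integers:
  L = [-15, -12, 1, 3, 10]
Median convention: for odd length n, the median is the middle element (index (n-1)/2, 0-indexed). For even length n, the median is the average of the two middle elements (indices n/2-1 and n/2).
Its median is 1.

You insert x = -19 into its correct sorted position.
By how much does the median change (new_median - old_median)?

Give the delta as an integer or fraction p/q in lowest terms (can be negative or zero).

Answer: -13/2

Derivation:
Old median = 1
After inserting x = -19: new sorted = [-19, -15, -12, 1, 3, 10]
New median = -11/2
Delta = -11/2 - 1 = -13/2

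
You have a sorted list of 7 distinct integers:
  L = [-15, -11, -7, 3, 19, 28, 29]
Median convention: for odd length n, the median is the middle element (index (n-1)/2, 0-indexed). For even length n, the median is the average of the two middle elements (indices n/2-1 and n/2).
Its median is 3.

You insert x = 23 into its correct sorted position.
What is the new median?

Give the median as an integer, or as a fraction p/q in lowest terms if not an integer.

Answer: 11

Derivation:
Old list (sorted, length 7): [-15, -11, -7, 3, 19, 28, 29]
Old median = 3
Insert x = 23
Old length odd (7). Middle was index 3 = 3.
New length even (8). New median = avg of two middle elements.
x = 23: 5 elements are < x, 2 elements are > x.
New sorted list: [-15, -11, -7, 3, 19, 23, 28, 29]
New median = 11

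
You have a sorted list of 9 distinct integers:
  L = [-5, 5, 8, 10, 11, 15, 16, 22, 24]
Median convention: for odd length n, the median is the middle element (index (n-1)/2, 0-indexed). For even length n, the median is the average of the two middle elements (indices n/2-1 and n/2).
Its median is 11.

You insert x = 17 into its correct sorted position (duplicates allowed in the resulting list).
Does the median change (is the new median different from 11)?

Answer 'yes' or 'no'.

Answer: yes

Derivation:
Old median = 11
Insert x = 17
New median = 13
Changed? yes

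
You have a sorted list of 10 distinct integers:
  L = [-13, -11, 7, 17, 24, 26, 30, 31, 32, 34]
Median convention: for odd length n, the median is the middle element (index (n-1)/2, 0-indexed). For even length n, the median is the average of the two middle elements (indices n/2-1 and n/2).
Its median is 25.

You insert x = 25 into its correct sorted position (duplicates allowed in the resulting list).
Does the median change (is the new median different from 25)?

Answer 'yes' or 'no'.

Answer: no

Derivation:
Old median = 25
Insert x = 25
New median = 25
Changed? no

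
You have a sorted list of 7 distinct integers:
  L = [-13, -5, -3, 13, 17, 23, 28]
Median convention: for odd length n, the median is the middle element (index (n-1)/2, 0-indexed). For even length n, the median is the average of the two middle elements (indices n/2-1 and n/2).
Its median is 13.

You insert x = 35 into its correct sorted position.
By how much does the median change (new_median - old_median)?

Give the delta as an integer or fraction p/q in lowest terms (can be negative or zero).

Old median = 13
After inserting x = 35: new sorted = [-13, -5, -3, 13, 17, 23, 28, 35]
New median = 15
Delta = 15 - 13 = 2

Answer: 2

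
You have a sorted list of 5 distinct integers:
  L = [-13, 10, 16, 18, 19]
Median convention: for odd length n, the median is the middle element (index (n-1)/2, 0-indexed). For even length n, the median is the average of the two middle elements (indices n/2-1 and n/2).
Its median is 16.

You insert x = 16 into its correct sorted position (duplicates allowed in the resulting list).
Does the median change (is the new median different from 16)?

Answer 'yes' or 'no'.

Old median = 16
Insert x = 16
New median = 16
Changed? no

Answer: no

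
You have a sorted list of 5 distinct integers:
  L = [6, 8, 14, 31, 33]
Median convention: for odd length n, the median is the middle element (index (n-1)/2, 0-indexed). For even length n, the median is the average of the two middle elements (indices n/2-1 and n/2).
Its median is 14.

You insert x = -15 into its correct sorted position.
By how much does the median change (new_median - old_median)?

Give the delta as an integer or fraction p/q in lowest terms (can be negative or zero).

Old median = 14
After inserting x = -15: new sorted = [-15, 6, 8, 14, 31, 33]
New median = 11
Delta = 11 - 14 = -3

Answer: -3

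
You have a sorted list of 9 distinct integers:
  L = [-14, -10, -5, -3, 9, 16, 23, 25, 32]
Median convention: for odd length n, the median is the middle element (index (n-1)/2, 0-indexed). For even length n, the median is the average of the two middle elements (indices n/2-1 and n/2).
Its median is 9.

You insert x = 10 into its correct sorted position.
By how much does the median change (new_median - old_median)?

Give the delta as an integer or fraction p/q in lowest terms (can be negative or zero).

Old median = 9
After inserting x = 10: new sorted = [-14, -10, -5, -3, 9, 10, 16, 23, 25, 32]
New median = 19/2
Delta = 19/2 - 9 = 1/2

Answer: 1/2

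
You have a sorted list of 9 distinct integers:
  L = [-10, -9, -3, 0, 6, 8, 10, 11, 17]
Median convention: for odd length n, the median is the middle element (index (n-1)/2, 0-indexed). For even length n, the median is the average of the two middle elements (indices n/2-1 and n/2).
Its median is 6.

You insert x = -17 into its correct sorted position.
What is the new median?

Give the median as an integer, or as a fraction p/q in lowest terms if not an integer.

Answer: 3

Derivation:
Old list (sorted, length 9): [-10, -9, -3, 0, 6, 8, 10, 11, 17]
Old median = 6
Insert x = -17
Old length odd (9). Middle was index 4 = 6.
New length even (10). New median = avg of two middle elements.
x = -17: 0 elements are < x, 9 elements are > x.
New sorted list: [-17, -10, -9, -3, 0, 6, 8, 10, 11, 17]
New median = 3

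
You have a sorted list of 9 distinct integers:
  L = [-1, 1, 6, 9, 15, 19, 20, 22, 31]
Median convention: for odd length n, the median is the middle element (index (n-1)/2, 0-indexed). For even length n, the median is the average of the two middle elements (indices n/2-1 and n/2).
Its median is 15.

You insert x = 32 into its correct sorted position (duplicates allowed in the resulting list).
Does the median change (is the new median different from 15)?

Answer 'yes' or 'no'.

Old median = 15
Insert x = 32
New median = 17
Changed? yes

Answer: yes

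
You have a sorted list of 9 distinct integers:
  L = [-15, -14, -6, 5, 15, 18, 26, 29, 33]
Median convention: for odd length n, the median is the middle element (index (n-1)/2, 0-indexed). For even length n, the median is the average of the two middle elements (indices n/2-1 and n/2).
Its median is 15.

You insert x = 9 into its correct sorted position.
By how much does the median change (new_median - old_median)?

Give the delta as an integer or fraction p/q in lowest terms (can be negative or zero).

Answer: -3

Derivation:
Old median = 15
After inserting x = 9: new sorted = [-15, -14, -6, 5, 9, 15, 18, 26, 29, 33]
New median = 12
Delta = 12 - 15 = -3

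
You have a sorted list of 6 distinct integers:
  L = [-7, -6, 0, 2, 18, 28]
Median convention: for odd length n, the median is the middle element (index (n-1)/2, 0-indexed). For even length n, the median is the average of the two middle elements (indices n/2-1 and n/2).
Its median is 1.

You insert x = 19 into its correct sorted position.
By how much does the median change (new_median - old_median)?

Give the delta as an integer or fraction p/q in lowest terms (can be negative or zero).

Old median = 1
After inserting x = 19: new sorted = [-7, -6, 0, 2, 18, 19, 28]
New median = 2
Delta = 2 - 1 = 1

Answer: 1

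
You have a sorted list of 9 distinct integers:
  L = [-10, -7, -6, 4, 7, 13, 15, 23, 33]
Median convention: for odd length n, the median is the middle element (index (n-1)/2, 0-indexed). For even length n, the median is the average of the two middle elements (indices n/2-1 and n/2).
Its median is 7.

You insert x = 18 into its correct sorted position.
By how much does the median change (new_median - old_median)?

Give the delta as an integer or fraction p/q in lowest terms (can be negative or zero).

Old median = 7
After inserting x = 18: new sorted = [-10, -7, -6, 4, 7, 13, 15, 18, 23, 33]
New median = 10
Delta = 10 - 7 = 3

Answer: 3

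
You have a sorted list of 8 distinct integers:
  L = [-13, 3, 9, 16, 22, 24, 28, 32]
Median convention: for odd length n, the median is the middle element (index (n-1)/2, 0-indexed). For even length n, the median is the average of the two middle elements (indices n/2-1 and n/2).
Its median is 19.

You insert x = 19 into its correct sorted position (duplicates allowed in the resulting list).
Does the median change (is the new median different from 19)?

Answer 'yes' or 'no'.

Answer: no

Derivation:
Old median = 19
Insert x = 19
New median = 19
Changed? no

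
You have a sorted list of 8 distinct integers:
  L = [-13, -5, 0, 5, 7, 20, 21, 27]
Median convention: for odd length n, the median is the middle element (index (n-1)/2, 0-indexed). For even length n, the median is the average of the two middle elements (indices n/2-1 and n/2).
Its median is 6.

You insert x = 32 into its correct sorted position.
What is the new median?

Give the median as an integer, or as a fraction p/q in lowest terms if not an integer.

Answer: 7

Derivation:
Old list (sorted, length 8): [-13, -5, 0, 5, 7, 20, 21, 27]
Old median = 6
Insert x = 32
Old length even (8). Middle pair: indices 3,4 = 5,7.
New length odd (9). New median = single middle element.
x = 32: 8 elements are < x, 0 elements are > x.
New sorted list: [-13, -5, 0, 5, 7, 20, 21, 27, 32]
New median = 7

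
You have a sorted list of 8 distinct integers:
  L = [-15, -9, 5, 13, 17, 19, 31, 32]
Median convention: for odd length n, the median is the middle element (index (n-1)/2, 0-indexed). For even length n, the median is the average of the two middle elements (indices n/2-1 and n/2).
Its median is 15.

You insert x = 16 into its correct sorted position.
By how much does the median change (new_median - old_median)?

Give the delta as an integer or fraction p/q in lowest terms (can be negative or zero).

Answer: 1

Derivation:
Old median = 15
After inserting x = 16: new sorted = [-15, -9, 5, 13, 16, 17, 19, 31, 32]
New median = 16
Delta = 16 - 15 = 1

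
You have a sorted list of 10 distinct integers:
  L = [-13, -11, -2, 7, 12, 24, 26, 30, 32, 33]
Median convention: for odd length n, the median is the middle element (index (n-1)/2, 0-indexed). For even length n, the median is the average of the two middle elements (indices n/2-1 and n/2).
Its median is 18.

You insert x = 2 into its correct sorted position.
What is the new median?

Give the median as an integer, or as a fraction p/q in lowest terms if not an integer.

Old list (sorted, length 10): [-13, -11, -2, 7, 12, 24, 26, 30, 32, 33]
Old median = 18
Insert x = 2
Old length even (10). Middle pair: indices 4,5 = 12,24.
New length odd (11). New median = single middle element.
x = 2: 3 elements are < x, 7 elements are > x.
New sorted list: [-13, -11, -2, 2, 7, 12, 24, 26, 30, 32, 33]
New median = 12

Answer: 12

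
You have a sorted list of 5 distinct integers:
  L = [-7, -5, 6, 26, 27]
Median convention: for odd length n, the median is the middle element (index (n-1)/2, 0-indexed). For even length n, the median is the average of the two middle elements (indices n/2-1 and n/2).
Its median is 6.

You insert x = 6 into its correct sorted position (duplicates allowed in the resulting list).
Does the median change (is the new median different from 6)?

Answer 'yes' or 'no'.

Answer: no

Derivation:
Old median = 6
Insert x = 6
New median = 6
Changed? no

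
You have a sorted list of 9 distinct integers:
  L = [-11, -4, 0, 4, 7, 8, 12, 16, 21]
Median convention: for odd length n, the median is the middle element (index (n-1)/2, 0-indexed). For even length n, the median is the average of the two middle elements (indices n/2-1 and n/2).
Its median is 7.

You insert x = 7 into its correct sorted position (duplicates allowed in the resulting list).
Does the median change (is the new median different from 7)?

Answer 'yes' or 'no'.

Answer: no

Derivation:
Old median = 7
Insert x = 7
New median = 7
Changed? no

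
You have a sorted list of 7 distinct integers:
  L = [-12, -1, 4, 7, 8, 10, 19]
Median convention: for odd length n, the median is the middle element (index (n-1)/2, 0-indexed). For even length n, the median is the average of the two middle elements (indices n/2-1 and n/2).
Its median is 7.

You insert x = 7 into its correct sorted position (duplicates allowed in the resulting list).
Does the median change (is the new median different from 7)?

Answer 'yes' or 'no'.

Answer: no

Derivation:
Old median = 7
Insert x = 7
New median = 7
Changed? no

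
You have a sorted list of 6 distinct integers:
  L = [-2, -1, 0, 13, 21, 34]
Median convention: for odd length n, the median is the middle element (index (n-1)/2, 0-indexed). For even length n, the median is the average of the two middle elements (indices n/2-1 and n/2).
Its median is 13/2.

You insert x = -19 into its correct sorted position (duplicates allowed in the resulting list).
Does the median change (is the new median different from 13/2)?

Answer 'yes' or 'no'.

Old median = 13/2
Insert x = -19
New median = 0
Changed? yes

Answer: yes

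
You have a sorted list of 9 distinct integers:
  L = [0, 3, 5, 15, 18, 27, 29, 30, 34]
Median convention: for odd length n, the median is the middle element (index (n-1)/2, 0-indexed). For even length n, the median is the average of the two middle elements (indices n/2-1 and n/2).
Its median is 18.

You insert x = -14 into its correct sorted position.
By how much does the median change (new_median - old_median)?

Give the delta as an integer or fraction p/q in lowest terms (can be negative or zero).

Answer: -3/2

Derivation:
Old median = 18
After inserting x = -14: new sorted = [-14, 0, 3, 5, 15, 18, 27, 29, 30, 34]
New median = 33/2
Delta = 33/2 - 18 = -3/2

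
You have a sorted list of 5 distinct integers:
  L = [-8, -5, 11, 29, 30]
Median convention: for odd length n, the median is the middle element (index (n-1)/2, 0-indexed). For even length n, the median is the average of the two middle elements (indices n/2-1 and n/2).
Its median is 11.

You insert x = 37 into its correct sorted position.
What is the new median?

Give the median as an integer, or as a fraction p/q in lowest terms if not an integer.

Old list (sorted, length 5): [-8, -5, 11, 29, 30]
Old median = 11
Insert x = 37
Old length odd (5). Middle was index 2 = 11.
New length even (6). New median = avg of two middle elements.
x = 37: 5 elements are < x, 0 elements are > x.
New sorted list: [-8, -5, 11, 29, 30, 37]
New median = 20

Answer: 20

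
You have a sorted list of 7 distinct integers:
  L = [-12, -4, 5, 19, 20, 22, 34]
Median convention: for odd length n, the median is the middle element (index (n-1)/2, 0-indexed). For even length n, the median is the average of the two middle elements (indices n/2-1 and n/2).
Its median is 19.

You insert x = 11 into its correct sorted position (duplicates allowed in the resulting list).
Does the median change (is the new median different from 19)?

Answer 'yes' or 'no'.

Old median = 19
Insert x = 11
New median = 15
Changed? yes

Answer: yes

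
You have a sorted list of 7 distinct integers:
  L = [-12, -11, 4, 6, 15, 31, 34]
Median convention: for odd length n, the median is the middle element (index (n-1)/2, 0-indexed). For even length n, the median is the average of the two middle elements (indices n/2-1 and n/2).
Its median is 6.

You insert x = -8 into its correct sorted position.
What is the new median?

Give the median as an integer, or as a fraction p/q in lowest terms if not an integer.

Answer: 5

Derivation:
Old list (sorted, length 7): [-12, -11, 4, 6, 15, 31, 34]
Old median = 6
Insert x = -8
Old length odd (7). Middle was index 3 = 6.
New length even (8). New median = avg of two middle elements.
x = -8: 2 elements are < x, 5 elements are > x.
New sorted list: [-12, -11, -8, 4, 6, 15, 31, 34]
New median = 5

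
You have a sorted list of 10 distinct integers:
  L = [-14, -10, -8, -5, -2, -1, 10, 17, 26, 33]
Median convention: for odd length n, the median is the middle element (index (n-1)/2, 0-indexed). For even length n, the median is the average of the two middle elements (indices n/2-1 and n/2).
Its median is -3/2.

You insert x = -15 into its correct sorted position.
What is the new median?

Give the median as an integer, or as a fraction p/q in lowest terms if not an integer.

Old list (sorted, length 10): [-14, -10, -8, -5, -2, -1, 10, 17, 26, 33]
Old median = -3/2
Insert x = -15
Old length even (10). Middle pair: indices 4,5 = -2,-1.
New length odd (11). New median = single middle element.
x = -15: 0 elements are < x, 10 elements are > x.
New sorted list: [-15, -14, -10, -8, -5, -2, -1, 10, 17, 26, 33]
New median = -2

Answer: -2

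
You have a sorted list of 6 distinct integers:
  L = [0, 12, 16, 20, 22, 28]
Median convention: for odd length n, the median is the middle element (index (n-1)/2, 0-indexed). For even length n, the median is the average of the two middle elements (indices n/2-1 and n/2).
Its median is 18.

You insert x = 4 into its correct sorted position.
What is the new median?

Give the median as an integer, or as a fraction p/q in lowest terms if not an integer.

Old list (sorted, length 6): [0, 12, 16, 20, 22, 28]
Old median = 18
Insert x = 4
Old length even (6). Middle pair: indices 2,3 = 16,20.
New length odd (7). New median = single middle element.
x = 4: 1 elements are < x, 5 elements are > x.
New sorted list: [0, 4, 12, 16, 20, 22, 28]
New median = 16

Answer: 16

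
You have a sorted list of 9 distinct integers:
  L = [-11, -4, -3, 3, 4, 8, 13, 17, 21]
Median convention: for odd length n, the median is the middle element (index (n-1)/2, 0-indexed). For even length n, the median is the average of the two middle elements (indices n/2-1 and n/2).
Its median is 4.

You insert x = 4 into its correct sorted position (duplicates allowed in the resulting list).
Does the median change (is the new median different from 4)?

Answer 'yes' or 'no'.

Answer: no

Derivation:
Old median = 4
Insert x = 4
New median = 4
Changed? no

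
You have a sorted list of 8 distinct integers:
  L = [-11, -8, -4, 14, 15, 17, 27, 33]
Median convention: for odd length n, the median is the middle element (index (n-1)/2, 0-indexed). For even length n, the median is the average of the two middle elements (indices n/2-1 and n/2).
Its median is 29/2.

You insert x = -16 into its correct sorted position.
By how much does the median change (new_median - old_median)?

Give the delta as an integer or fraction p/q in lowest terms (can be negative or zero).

Answer: -1/2

Derivation:
Old median = 29/2
After inserting x = -16: new sorted = [-16, -11, -8, -4, 14, 15, 17, 27, 33]
New median = 14
Delta = 14 - 29/2 = -1/2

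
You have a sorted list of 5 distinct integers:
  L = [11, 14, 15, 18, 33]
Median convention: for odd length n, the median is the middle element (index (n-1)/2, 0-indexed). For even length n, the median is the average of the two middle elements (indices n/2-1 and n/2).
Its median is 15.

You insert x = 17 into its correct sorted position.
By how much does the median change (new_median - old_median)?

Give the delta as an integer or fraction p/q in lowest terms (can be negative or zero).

Answer: 1

Derivation:
Old median = 15
After inserting x = 17: new sorted = [11, 14, 15, 17, 18, 33]
New median = 16
Delta = 16 - 15 = 1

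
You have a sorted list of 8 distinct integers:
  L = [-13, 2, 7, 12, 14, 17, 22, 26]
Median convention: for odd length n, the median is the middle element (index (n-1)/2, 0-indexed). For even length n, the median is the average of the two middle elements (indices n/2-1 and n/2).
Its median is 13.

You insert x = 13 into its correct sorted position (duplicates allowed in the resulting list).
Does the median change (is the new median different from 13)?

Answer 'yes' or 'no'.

Answer: no

Derivation:
Old median = 13
Insert x = 13
New median = 13
Changed? no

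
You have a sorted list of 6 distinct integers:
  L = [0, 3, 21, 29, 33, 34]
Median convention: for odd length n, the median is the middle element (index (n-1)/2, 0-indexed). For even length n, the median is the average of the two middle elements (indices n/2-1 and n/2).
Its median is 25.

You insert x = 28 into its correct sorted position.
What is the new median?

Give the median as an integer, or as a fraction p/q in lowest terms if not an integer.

Answer: 28

Derivation:
Old list (sorted, length 6): [0, 3, 21, 29, 33, 34]
Old median = 25
Insert x = 28
Old length even (6). Middle pair: indices 2,3 = 21,29.
New length odd (7). New median = single middle element.
x = 28: 3 elements are < x, 3 elements are > x.
New sorted list: [0, 3, 21, 28, 29, 33, 34]
New median = 28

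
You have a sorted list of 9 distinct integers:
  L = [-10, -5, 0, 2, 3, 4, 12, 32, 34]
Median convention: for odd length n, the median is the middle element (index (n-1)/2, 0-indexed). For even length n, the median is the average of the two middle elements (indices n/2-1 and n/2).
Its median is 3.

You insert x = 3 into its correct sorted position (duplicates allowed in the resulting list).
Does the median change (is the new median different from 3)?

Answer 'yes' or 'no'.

Old median = 3
Insert x = 3
New median = 3
Changed? no

Answer: no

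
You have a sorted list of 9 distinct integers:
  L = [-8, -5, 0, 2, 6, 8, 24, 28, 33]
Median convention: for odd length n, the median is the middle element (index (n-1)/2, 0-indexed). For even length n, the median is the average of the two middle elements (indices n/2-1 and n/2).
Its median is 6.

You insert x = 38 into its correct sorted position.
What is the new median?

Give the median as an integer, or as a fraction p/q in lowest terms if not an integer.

Old list (sorted, length 9): [-8, -5, 0, 2, 6, 8, 24, 28, 33]
Old median = 6
Insert x = 38
Old length odd (9). Middle was index 4 = 6.
New length even (10). New median = avg of two middle elements.
x = 38: 9 elements are < x, 0 elements are > x.
New sorted list: [-8, -5, 0, 2, 6, 8, 24, 28, 33, 38]
New median = 7

Answer: 7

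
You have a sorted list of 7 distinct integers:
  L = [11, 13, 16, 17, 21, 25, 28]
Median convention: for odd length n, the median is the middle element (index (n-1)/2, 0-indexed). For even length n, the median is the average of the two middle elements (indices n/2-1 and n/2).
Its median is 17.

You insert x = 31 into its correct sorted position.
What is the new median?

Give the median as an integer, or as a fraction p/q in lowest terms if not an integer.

Answer: 19

Derivation:
Old list (sorted, length 7): [11, 13, 16, 17, 21, 25, 28]
Old median = 17
Insert x = 31
Old length odd (7). Middle was index 3 = 17.
New length even (8). New median = avg of two middle elements.
x = 31: 7 elements are < x, 0 elements are > x.
New sorted list: [11, 13, 16, 17, 21, 25, 28, 31]
New median = 19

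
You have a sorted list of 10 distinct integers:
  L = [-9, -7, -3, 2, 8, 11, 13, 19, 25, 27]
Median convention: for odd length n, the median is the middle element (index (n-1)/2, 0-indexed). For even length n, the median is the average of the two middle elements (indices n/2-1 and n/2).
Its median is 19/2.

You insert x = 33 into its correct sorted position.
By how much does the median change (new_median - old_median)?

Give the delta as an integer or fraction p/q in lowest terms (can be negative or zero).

Answer: 3/2

Derivation:
Old median = 19/2
After inserting x = 33: new sorted = [-9, -7, -3, 2, 8, 11, 13, 19, 25, 27, 33]
New median = 11
Delta = 11 - 19/2 = 3/2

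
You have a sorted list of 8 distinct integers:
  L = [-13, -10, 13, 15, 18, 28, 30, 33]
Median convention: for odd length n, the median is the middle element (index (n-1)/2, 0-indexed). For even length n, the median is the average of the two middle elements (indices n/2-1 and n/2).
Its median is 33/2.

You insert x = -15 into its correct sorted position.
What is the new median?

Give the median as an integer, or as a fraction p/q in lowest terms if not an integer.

Answer: 15

Derivation:
Old list (sorted, length 8): [-13, -10, 13, 15, 18, 28, 30, 33]
Old median = 33/2
Insert x = -15
Old length even (8). Middle pair: indices 3,4 = 15,18.
New length odd (9). New median = single middle element.
x = -15: 0 elements are < x, 8 elements are > x.
New sorted list: [-15, -13, -10, 13, 15, 18, 28, 30, 33]
New median = 15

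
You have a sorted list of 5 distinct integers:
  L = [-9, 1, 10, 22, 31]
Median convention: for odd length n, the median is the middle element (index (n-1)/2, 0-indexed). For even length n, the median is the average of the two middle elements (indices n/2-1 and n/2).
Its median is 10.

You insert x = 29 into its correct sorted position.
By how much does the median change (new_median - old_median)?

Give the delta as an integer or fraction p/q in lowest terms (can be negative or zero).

Old median = 10
After inserting x = 29: new sorted = [-9, 1, 10, 22, 29, 31]
New median = 16
Delta = 16 - 10 = 6

Answer: 6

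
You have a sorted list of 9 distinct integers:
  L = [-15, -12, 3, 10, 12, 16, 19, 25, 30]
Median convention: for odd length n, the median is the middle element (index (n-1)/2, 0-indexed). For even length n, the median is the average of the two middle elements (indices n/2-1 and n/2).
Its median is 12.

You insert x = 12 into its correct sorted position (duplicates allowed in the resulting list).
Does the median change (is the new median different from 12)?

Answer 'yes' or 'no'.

Old median = 12
Insert x = 12
New median = 12
Changed? no

Answer: no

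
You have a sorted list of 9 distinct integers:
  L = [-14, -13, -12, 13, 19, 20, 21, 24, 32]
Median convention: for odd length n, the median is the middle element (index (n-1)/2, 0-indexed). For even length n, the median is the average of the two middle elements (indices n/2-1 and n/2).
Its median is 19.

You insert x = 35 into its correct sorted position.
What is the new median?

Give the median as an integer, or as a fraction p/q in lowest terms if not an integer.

Answer: 39/2

Derivation:
Old list (sorted, length 9): [-14, -13, -12, 13, 19, 20, 21, 24, 32]
Old median = 19
Insert x = 35
Old length odd (9). Middle was index 4 = 19.
New length even (10). New median = avg of two middle elements.
x = 35: 9 elements are < x, 0 elements are > x.
New sorted list: [-14, -13, -12, 13, 19, 20, 21, 24, 32, 35]
New median = 39/2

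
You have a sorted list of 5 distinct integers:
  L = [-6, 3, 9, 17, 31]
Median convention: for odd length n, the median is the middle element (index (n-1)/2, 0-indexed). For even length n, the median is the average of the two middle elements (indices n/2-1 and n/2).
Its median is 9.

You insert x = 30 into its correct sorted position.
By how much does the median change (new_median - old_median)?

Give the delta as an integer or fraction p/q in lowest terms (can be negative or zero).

Answer: 4

Derivation:
Old median = 9
After inserting x = 30: new sorted = [-6, 3, 9, 17, 30, 31]
New median = 13
Delta = 13 - 9 = 4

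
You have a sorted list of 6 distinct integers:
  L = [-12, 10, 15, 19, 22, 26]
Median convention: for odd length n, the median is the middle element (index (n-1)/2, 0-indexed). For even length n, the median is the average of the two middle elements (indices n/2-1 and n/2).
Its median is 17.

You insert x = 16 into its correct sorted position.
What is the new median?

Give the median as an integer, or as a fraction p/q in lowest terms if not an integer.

Old list (sorted, length 6): [-12, 10, 15, 19, 22, 26]
Old median = 17
Insert x = 16
Old length even (6). Middle pair: indices 2,3 = 15,19.
New length odd (7). New median = single middle element.
x = 16: 3 elements are < x, 3 elements are > x.
New sorted list: [-12, 10, 15, 16, 19, 22, 26]
New median = 16

Answer: 16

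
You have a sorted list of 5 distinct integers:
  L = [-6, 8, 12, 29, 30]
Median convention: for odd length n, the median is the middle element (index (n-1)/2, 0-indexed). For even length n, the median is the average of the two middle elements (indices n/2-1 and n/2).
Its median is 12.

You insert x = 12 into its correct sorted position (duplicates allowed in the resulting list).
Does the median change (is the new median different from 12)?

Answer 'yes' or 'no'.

Old median = 12
Insert x = 12
New median = 12
Changed? no

Answer: no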